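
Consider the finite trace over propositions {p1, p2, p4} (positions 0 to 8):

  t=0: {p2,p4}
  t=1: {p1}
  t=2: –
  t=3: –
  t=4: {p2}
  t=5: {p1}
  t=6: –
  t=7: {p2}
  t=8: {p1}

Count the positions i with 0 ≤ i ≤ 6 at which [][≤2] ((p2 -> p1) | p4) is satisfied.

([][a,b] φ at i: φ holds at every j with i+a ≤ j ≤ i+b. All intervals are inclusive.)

2

Evaluate at each i in [0,6]:
  i=0: ✓ (all of [0,2])
  i=1: ✓ (all of [1,3])
  i=2: ✗ (fails at j=4)
  i=3: ✗ (fails at j=4)
  i=4: ✗ (fails at j=4)
  i=5: ✗ (fails at j=7)
  i=6: ✗ (fails at j=7)
Positions where it holds: {0, 1} → 2.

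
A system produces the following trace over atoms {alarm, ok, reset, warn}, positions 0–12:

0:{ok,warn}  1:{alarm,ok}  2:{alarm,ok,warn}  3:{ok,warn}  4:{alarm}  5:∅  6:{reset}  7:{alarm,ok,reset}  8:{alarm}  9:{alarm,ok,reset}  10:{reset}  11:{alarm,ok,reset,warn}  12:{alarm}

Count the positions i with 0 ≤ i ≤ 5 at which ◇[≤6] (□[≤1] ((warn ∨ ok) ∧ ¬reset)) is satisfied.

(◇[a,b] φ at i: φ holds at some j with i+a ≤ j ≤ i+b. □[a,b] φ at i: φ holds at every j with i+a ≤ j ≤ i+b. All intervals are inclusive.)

Evaluate at each i in [0,5]:
  i=0: ✓ (witness j=0)
  i=1: ✓ (witness j=1)
  i=2: ✓ (witness j=2)
  i=3: ✗ (none in [3,9])
  i=4: ✗ (none in [4,10])
  i=5: ✗ (none in [5,11])
Positions where it holds: {0, 1, 2} → 3.

3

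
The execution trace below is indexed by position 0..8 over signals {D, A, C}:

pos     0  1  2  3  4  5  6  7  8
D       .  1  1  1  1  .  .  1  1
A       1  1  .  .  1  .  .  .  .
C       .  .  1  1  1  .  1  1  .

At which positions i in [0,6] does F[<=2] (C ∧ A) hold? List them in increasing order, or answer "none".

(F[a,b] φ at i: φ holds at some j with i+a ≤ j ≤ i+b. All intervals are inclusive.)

Evaluate at each i in [0,6]:
  i=0: ✗ (none in [0,2])
  i=1: ✗ (none in [1,3])
  i=2: ✓ (witness j=4)
  i=3: ✓ (witness j=4)
  i=4: ✓ (witness j=4)
  i=5: ✗ (none in [5,7])
  i=6: ✗ (none in [6,8])

2, 3, 4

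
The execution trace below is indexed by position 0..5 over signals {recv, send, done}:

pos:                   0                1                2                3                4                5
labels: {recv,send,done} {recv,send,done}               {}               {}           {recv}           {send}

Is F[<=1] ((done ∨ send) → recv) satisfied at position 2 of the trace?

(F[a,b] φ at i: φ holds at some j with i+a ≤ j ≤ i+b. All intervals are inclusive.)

True

Check ((done ∨ send) → recv) at each j in [2,3]:
  j=2: true
  j=3: true
Found at j=2 → formula holds.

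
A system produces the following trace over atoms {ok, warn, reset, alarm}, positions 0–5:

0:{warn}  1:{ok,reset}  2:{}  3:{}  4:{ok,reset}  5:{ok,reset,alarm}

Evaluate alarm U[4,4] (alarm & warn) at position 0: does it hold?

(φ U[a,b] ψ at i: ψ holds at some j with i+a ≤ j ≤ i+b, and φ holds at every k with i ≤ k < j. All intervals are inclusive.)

Need some j in [4,4] with (alarm & warn), and alarm at every k in [0,j-1].
  j=4: (alarm & warn) false.
No j in the window works → until fails.

No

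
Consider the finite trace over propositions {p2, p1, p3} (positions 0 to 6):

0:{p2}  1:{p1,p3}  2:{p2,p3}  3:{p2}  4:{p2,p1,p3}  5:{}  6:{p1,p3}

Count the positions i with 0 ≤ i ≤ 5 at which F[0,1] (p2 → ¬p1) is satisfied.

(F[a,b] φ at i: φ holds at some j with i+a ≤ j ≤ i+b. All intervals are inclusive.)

6

Evaluate at each i in [0,5]:
  i=0: ✓ (witness j=0)
  i=1: ✓ (witness j=1)
  i=2: ✓ (witness j=2)
  i=3: ✓ (witness j=3)
  i=4: ✓ (witness j=5)
  i=5: ✓ (witness j=5)
Positions where it holds: {0, 1, 2, 3, 4, 5} → 6.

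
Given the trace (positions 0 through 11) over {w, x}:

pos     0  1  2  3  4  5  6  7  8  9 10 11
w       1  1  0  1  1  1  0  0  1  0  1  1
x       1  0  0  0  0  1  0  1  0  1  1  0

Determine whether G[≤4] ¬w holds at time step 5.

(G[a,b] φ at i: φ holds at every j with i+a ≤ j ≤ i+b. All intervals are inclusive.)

False

Check ¬w at every j in [5,9]:
  j=5: false
  j=6: true
  j=7: true
  j=8: false
  j=9: true
Fails at j=5 → formula fails.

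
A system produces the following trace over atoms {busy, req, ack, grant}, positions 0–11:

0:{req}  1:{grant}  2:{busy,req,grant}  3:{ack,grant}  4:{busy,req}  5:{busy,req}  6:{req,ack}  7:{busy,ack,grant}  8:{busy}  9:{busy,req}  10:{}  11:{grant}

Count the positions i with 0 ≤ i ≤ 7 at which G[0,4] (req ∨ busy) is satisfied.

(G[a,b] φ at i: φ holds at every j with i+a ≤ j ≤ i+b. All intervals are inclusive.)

Evaluate at each i in [0,7]:
  i=0: ✗ (fails at j=1)
  i=1: ✗ (fails at j=1)
  i=2: ✗ (fails at j=3)
  i=3: ✗ (fails at j=3)
  i=4: ✓ (all of [4,8])
  i=5: ✓ (all of [5,9])
  i=6: ✗ (fails at j=10)
  i=7: ✗ (fails at j=10)
Positions where it holds: {4, 5} → 2.

2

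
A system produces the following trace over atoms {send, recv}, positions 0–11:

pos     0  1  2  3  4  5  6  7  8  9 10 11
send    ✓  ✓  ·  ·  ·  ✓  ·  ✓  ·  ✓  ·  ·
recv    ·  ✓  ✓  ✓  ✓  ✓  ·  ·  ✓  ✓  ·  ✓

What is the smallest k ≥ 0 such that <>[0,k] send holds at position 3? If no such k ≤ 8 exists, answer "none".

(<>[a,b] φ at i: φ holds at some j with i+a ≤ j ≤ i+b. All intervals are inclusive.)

2

Scan j = 3,4,… for send:
  j=3: fails
  j=4: fails
  j=5: holds
First hit at j=5, so smallest k = 5-3 = 2.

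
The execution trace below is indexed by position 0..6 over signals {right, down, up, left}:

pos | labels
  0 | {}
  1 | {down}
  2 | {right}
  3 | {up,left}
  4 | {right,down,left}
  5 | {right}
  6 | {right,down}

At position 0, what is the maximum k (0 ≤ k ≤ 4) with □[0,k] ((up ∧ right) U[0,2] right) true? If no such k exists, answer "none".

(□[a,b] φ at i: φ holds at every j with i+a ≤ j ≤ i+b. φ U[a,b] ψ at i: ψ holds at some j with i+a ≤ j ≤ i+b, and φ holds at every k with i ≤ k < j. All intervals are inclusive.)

((up ∧ right) U[0,2] right) must hold from j=0 onward; find where it first fails.
  j=0: fails → no k works.

none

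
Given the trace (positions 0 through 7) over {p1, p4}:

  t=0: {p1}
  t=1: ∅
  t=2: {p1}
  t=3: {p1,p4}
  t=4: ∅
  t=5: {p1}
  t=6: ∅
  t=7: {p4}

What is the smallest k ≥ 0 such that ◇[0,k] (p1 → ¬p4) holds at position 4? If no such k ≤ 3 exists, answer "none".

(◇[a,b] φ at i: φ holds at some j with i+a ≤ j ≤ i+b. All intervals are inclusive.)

0

Scan j = 4,5,… for (p1 → ¬p4):
  j=4: holds
First hit at j=4, so smallest k = 4-4 = 0.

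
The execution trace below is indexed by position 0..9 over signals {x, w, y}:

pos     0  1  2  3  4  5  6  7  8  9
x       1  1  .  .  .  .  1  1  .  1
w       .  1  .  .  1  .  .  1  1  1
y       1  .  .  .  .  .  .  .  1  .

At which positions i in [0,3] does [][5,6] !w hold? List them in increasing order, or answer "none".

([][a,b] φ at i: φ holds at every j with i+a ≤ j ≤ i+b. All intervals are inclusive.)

0

Evaluate at each i in [0,3]:
  i=0: ✓ (all of [5,6])
  i=1: ✗ (fails at j=7)
  i=2: ✗ (fails at j=7)
  i=3: ✗ (fails at j=8)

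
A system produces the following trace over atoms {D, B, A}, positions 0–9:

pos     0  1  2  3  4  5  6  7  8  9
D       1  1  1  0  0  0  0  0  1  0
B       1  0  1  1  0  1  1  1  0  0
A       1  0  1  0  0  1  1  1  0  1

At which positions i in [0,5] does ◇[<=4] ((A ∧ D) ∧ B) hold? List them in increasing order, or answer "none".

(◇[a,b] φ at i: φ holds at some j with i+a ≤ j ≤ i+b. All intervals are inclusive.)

0, 1, 2

Evaluate at each i in [0,5]:
  i=0: ✓ (witness j=0)
  i=1: ✓ (witness j=2)
  i=2: ✓ (witness j=2)
  i=3: ✗ (none in [3,7])
  i=4: ✗ (none in [4,8])
  i=5: ✗ (none in [5,9])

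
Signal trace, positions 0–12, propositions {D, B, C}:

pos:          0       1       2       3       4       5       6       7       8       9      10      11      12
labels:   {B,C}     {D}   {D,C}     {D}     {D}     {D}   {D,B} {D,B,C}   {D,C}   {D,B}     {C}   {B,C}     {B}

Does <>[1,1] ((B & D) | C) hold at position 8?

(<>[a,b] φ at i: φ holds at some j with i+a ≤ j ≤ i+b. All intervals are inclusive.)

Check ((B & D) | C) at each j in [9,9]:
  j=9: true
Found at j=9 → formula holds.

True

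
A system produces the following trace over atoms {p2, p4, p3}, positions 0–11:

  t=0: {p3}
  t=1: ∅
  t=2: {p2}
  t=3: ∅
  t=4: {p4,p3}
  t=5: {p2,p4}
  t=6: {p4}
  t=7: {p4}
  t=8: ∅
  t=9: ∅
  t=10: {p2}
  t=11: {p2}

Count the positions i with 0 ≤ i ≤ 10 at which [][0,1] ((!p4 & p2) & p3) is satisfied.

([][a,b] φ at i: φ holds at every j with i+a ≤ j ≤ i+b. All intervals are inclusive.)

Evaluate at each i in [0,10]:
  i=0: ✗ (fails at j=0)
  i=1: ✗ (fails at j=1)
  i=2: ✗ (fails at j=2)
  i=3: ✗ (fails at j=3)
  i=4: ✗ (fails at j=4)
  i=5: ✗ (fails at j=5)
  i=6: ✗ (fails at j=6)
  i=7: ✗ (fails at j=7)
  i=8: ✗ (fails at j=8)
  i=9: ✗ (fails at j=9)
  i=10: ✗ (fails at j=10)
Positions where it holds: {} → 0.

0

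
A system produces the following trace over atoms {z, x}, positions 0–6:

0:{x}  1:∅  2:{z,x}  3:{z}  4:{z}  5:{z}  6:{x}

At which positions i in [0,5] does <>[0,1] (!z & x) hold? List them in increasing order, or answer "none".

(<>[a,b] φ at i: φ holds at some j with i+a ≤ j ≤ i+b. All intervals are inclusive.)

0, 5

Evaluate at each i in [0,5]:
  i=0: ✓ (witness j=0)
  i=1: ✗ (none in [1,2])
  i=2: ✗ (none in [2,3])
  i=3: ✗ (none in [3,4])
  i=4: ✗ (none in [4,5])
  i=5: ✓ (witness j=6)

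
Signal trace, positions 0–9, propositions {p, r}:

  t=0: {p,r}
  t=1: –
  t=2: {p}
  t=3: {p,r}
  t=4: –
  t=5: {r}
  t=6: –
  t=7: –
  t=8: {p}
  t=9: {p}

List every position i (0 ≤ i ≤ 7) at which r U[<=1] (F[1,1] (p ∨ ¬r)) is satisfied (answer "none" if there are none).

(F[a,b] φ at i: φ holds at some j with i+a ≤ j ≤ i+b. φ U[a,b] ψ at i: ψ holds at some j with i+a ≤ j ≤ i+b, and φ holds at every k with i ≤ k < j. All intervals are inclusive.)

0, 1, 2, 3, 5, 6, 7

Evaluate at each i in [0,7]:
  i=0: ✓ (rhs at j=0)
  i=1: ✓ (rhs at j=1)
  i=2: ✓ (rhs at j=2)
  i=3: ✓ (rhs at j=3)
  i=4: ✗ (lhs fails at k=4 before rhs at j=5)
  i=5: ✓ (rhs at j=5)
  i=6: ✓ (rhs at j=6)
  i=7: ✓ (rhs at j=7)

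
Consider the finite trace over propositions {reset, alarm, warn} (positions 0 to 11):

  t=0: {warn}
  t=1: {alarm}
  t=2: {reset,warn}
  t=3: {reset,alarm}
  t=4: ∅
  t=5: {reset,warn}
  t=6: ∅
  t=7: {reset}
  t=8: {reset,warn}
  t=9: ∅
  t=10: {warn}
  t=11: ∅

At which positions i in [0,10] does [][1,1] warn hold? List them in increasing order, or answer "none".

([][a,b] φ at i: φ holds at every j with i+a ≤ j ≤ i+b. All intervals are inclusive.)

1, 4, 7, 9

Evaluate at each i in [0,10]:
  i=0: ✗ (fails at j=1)
  i=1: ✓ (all of [2,2])
  i=2: ✗ (fails at j=3)
  i=3: ✗ (fails at j=4)
  i=4: ✓ (all of [5,5])
  i=5: ✗ (fails at j=6)
  i=6: ✗ (fails at j=7)
  i=7: ✓ (all of [8,8])
  i=8: ✗ (fails at j=9)
  i=9: ✓ (all of [10,10])
  i=10: ✗ (fails at j=11)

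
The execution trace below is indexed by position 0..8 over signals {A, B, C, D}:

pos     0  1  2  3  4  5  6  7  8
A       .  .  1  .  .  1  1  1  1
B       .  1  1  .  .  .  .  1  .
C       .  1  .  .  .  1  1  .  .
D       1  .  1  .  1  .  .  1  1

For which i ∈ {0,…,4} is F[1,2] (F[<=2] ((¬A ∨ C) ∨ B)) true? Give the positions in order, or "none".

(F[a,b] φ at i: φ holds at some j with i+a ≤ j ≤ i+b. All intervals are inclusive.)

Evaluate at each i in [0,4]:
  i=0: ✓ (witness j=1)
  i=1: ✓ (witness j=2)
  i=2: ✓ (witness j=3)
  i=3: ✓ (witness j=4)
  i=4: ✓ (witness j=5)

0, 1, 2, 3, 4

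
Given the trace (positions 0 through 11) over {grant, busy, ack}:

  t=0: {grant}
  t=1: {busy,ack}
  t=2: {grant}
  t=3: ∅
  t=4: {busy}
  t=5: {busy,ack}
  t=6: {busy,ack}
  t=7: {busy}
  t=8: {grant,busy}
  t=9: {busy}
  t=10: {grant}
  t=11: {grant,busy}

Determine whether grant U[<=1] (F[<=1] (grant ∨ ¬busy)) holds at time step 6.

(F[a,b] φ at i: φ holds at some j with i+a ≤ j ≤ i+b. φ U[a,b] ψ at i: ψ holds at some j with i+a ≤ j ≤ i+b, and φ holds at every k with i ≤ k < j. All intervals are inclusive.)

No

Need some j in [6,7] with F[<=1] (grant ∨ ¬busy), and grant at every k in [6,j-1].
  j=6: F[<=1] (grant ∨ ¬busy) — fails (none in [6,7]).
  j=7: F[<=1] (grant ∨ ¬busy) holds, but grant fails at k=6 → not this j.
No j in the window works → until fails.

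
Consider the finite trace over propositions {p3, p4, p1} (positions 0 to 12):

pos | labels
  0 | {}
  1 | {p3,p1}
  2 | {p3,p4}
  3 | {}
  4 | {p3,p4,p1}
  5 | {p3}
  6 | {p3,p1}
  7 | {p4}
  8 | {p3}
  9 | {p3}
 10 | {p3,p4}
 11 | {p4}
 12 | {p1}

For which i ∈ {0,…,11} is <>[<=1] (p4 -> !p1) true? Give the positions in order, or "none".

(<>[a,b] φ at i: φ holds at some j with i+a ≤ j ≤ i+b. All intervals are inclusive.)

Evaluate at each i in [0,11]:
  i=0: ✓ (witness j=0)
  i=1: ✓ (witness j=1)
  i=2: ✓ (witness j=2)
  i=3: ✓ (witness j=3)
  i=4: ✓ (witness j=5)
  i=5: ✓ (witness j=5)
  i=6: ✓ (witness j=6)
  i=7: ✓ (witness j=7)
  i=8: ✓ (witness j=8)
  i=9: ✓ (witness j=9)
  i=10: ✓ (witness j=10)
  i=11: ✓ (witness j=11)

0, 1, 2, 3, 4, 5, 6, 7, 8, 9, 10, 11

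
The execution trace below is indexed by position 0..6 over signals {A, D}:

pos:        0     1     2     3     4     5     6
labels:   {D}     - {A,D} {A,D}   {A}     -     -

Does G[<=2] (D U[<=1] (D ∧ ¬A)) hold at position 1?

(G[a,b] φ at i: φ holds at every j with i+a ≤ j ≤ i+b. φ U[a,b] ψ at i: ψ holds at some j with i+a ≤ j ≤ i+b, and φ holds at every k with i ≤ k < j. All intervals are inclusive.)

Check (D U[<=1] (D ∧ ¬A)) at every j in [1,3]:
  j=1: fails
  j=2: fails
  j=3: fails
Fails at j=1 → formula fails.

Does not hold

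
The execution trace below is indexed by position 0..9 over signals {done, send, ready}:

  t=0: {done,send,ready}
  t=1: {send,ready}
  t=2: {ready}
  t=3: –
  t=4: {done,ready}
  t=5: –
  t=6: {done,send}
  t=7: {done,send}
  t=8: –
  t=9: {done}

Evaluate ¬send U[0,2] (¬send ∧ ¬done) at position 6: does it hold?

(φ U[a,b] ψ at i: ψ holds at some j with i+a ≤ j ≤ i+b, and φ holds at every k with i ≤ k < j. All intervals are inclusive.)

No

Need some j in [6,8] with (¬send ∧ ¬done), and ¬send at every k in [6,j-1].
  j=6: (¬send ∧ ¬done) false.
  j=7: (¬send ∧ ¬done) false.
  j=8: (¬send ∧ ¬done) holds, but ¬send fails at k=6 → not this j.
No j in the window works → until fails.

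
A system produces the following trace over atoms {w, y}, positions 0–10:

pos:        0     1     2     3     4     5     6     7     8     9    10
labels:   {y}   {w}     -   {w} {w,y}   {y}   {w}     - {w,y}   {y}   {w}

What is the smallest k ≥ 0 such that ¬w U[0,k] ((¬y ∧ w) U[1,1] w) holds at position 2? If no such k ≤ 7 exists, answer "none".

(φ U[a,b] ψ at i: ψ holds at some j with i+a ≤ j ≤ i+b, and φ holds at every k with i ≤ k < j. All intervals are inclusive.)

1

Need earliest j ≥ 2 with ((¬y ∧ w) U[1,1] w), and ¬w at every k in [2,j-1].
  j=2: rhs fails.
  j=3: rhs holds; lhs holds on [2,2]. k = 1.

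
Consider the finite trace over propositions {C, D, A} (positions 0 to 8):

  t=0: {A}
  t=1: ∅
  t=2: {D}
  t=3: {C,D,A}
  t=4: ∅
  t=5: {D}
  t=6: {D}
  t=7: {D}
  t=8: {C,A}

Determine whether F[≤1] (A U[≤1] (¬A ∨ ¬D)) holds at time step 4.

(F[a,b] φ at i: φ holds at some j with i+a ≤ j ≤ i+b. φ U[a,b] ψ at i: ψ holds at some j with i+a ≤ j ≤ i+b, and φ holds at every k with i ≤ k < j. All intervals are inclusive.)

True

Check (A U[≤1] (¬A ∨ ¬D)) at each j in [4,5]:
  j=4: holds
  j=5: holds
Found at j=4 → formula holds.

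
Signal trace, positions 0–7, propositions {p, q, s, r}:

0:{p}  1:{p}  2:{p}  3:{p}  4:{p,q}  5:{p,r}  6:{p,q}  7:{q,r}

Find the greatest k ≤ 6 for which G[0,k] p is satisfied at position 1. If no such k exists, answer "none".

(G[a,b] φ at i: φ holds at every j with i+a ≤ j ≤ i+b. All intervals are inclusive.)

5

p must hold from j=1 onward; find where it first fails.
  j=1: holds
  j=2: holds
  j=3: holds
  j=4: holds
  j=5: holds
  j=6: holds
  j=7: fails
Holds on [1,6], so largest k = 5.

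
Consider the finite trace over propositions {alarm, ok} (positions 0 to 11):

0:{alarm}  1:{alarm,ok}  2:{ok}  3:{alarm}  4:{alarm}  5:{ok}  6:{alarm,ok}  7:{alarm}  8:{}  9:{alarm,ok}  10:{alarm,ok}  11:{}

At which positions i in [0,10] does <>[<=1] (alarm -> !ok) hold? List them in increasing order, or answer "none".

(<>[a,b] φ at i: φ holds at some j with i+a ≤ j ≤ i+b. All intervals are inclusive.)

0, 1, 2, 3, 4, 5, 6, 7, 8, 10

Evaluate at each i in [0,10]:
  i=0: ✓ (witness j=0)
  i=1: ✓ (witness j=2)
  i=2: ✓ (witness j=2)
  i=3: ✓ (witness j=3)
  i=4: ✓ (witness j=4)
  i=5: ✓ (witness j=5)
  i=6: ✓ (witness j=7)
  i=7: ✓ (witness j=7)
  i=8: ✓ (witness j=8)
  i=9: ✗ (none in [9,10])
  i=10: ✓ (witness j=11)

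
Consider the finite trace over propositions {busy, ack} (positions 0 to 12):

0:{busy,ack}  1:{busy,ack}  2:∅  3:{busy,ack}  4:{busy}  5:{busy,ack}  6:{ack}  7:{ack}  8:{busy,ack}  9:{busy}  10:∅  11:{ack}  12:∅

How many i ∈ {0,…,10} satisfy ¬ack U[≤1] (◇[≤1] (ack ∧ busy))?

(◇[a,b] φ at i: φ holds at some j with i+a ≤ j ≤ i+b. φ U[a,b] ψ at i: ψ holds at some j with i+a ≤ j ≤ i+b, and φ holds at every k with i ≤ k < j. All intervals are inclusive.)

Evaluate at each i in [0,10]:
  i=0: ✓ (rhs at j=0)
  i=1: ✓ (rhs at j=1)
  i=2: ✓ (rhs at j=2)
  i=3: ✓ (rhs at j=3)
  i=4: ✓ (rhs at j=4)
  i=5: ✓ (rhs at j=5)
  i=6: ✗ (lhs fails at k=6 before rhs at j=7)
  i=7: ✓ (rhs at j=7)
  i=8: ✓ (rhs at j=8)
  i=9: ✗ (no rhs in [9,10])
  i=10: ✗ (no rhs in [10,11])
Positions where it holds: {0, 1, 2, 3, 4, 5, 7, 8} → 8.

8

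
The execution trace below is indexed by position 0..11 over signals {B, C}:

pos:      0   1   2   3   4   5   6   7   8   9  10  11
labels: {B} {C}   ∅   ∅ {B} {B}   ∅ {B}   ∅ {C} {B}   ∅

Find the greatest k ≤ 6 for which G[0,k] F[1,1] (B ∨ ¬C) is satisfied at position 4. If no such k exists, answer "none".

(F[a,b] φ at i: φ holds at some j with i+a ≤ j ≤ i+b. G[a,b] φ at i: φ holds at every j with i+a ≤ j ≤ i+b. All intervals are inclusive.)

3

F[1,1] (B ∨ ¬C) must hold from j=4 onward; find where it first fails.
  j=4: holds
  j=5: holds
  j=6: holds
  j=7: holds
  j=8: fails
Holds on [4,7], so largest k = 3.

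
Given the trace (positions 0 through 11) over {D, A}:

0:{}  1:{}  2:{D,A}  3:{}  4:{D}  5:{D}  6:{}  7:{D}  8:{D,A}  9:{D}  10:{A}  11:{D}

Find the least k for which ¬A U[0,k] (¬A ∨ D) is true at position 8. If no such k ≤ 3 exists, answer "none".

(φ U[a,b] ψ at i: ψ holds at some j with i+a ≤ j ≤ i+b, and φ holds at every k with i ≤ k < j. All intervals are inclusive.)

0

Need earliest j ≥ 8 with (¬A ∨ D), and ¬A at every k in [8,j-1].
  j=8: rhs holds (empty prefix). k = 0.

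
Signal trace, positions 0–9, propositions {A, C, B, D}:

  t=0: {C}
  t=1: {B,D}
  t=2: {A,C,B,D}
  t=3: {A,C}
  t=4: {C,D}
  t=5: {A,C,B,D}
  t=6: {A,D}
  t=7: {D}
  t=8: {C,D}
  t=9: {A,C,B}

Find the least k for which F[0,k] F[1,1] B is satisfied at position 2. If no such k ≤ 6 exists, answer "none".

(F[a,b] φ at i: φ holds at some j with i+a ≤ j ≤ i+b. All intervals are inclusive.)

Scan j = 2,3,… for F[1,1] B:
  j=2: fails
  j=3: fails
  j=4: holds
First hit at j=4, so smallest k = 4-2 = 2.

2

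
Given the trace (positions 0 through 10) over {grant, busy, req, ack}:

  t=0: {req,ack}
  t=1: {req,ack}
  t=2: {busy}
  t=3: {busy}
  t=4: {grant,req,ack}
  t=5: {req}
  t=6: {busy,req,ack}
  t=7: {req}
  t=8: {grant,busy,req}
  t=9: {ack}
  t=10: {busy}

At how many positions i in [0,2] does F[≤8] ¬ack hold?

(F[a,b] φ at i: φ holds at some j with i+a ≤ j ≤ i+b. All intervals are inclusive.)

Evaluate at each i in [0,2]:
  i=0: ✓ (witness j=2)
  i=1: ✓ (witness j=2)
  i=2: ✓ (witness j=2)
Positions where it holds: {0, 1, 2} → 3.

3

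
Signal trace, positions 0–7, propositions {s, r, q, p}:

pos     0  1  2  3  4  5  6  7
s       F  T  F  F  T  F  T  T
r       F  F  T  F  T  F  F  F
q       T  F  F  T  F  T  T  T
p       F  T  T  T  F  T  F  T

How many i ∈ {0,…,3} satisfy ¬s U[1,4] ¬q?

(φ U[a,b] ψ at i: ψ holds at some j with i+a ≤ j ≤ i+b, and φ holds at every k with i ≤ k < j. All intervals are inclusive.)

Evaluate at each i in [0,3]:
  i=0: ✓ (rhs at j=1; lhs holds on [0,0])
  i=1: ✗ (lhs fails at k=1 before rhs at j=2)
  i=2: ✓ (rhs at j=4; lhs holds on [2,3])
  i=3: ✓ (rhs at j=4; lhs holds on [3,3])
Positions where it holds: {0, 2, 3} → 3.

3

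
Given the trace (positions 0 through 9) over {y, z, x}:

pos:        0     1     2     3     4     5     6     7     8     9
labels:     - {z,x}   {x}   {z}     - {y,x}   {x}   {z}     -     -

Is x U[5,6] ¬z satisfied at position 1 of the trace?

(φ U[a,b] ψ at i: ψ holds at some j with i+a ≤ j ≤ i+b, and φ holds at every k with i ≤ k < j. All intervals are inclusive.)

Need some j in [6,7] with ¬z, and x at every k in [1,j-1].
  j=6: ¬z holds, but x fails at k=3 → not this j.
  j=7: ¬z false.
No j in the window works → until fails.

No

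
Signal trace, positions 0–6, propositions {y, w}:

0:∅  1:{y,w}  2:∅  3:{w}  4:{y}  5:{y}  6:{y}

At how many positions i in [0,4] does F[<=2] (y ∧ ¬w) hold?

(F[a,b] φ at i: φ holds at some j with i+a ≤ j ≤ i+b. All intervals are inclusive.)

Evaluate at each i in [0,4]:
  i=0: ✗ (none in [0,2])
  i=1: ✗ (none in [1,3])
  i=2: ✓ (witness j=4)
  i=3: ✓ (witness j=4)
  i=4: ✓ (witness j=4)
Positions where it holds: {2, 3, 4} → 3.

3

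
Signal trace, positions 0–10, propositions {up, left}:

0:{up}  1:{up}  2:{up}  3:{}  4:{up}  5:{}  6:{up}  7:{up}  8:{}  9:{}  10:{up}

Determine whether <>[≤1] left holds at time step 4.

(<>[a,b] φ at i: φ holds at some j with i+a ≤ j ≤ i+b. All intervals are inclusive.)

Does not hold

Check left at each j in [4,5]:
  j=4: false
  j=5: false
No position in the window satisfies it → formula fails.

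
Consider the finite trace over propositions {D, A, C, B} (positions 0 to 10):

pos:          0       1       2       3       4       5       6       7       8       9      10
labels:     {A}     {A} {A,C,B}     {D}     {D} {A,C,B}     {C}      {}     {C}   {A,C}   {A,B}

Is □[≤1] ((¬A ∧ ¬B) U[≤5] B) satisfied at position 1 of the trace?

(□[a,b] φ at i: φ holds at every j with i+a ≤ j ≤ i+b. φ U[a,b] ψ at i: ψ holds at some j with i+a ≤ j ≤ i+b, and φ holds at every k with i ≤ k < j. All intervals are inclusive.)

Check ((¬A ∧ ¬B) U[≤5] B) at every j in [1,2]:
  j=1: fails
  j=2: holds
Fails at j=1 → formula fails.

False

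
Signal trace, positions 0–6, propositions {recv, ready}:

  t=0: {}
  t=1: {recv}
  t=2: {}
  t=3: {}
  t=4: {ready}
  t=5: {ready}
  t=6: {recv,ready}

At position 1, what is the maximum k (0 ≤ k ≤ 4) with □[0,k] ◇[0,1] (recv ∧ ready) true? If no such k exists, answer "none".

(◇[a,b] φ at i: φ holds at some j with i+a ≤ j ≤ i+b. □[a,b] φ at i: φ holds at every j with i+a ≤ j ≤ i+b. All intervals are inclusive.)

none

◇[0,1] (recv ∧ ready) must hold from j=1 onward; find where it first fails.
  j=1: fails → no k works.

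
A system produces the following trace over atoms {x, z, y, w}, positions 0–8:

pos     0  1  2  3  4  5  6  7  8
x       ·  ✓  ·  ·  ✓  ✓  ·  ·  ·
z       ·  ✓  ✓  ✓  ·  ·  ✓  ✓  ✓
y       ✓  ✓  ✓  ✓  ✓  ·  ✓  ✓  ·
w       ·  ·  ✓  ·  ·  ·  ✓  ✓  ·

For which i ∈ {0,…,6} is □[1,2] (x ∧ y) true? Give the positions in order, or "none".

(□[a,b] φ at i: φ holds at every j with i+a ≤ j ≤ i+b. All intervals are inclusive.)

Evaluate at each i in [0,6]:
  i=0: ✗ (fails at j=2)
  i=1: ✗ (fails at j=2)
  i=2: ✗ (fails at j=3)
  i=3: ✗ (fails at j=5)
  i=4: ✗ (fails at j=5)
  i=5: ✗ (fails at j=6)
  i=6: ✗ (fails at j=7)

none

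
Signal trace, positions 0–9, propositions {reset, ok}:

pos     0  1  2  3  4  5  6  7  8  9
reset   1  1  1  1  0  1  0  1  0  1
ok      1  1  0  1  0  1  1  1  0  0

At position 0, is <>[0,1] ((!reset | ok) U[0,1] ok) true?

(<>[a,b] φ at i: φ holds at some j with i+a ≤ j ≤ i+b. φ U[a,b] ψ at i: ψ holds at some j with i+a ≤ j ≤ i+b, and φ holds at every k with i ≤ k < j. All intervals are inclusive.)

True

Check ((!reset | ok) U[0,1] ok) at each j in [0,1]:
  j=0: holds
  j=1: holds
Found at j=0 → formula holds.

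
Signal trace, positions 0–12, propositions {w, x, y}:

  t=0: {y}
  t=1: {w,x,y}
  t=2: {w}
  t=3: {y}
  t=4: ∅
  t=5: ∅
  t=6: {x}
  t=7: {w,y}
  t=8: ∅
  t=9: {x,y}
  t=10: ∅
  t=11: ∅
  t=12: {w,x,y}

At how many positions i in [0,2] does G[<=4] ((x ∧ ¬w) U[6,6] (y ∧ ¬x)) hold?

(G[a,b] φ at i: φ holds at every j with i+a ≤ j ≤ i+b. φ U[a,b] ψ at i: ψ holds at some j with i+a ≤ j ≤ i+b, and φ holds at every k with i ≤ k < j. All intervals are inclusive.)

Evaluate at each i in [0,2]:
  i=0: ✗ (fails at j=0)
  i=1: ✗ (fails at j=1)
  i=2: ✗ (fails at j=2)
Positions where it holds: {} → 0.

0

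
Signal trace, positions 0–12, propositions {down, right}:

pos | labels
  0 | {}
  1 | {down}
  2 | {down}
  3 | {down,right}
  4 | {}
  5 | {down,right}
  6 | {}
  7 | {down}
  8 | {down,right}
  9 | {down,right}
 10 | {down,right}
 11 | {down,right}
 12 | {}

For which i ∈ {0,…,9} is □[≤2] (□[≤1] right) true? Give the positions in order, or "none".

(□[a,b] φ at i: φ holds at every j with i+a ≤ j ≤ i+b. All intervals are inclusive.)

Evaluate at each i in [0,9]:
  i=0: ✗ (fails at j=0)
  i=1: ✗ (fails at j=1)
  i=2: ✗ (fails at j=2)
  i=3: ✗ (fails at j=3)
  i=4: ✗ (fails at j=4)
  i=5: ✗ (fails at j=5)
  i=6: ✗ (fails at j=6)
  i=7: ✗ (fails at j=7)
  i=8: ✓ (all of [8,10])
  i=9: ✗ (fails at j=11)

8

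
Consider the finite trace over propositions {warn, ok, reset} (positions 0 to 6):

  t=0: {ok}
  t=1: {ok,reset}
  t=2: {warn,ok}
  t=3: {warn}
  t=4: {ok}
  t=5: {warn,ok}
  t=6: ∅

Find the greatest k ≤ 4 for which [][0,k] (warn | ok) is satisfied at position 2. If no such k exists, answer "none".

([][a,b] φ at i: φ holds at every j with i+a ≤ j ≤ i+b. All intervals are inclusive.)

3

(warn | ok) must hold from j=2 onward; find where it first fails.
  j=2: holds
  j=3: holds
  j=4: holds
  j=5: holds
  j=6: fails
Holds on [2,5], so largest k = 3.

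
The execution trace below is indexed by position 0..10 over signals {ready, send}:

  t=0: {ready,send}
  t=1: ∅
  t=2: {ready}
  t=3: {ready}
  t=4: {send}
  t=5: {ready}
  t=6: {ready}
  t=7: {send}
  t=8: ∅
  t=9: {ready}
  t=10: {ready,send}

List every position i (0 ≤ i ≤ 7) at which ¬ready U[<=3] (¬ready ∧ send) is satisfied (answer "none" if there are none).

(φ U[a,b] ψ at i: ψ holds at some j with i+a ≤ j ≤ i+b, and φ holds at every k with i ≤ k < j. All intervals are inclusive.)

4, 7

Evaluate at each i in [0,7]:
  i=0: ✗ (no rhs in [0,3])
  i=1: ✗ (lhs fails at k=2 before rhs at j=4)
  i=2: ✗ (lhs fails at k=2 before rhs at j=4)
  i=3: ✗ (lhs fails at k=3 before rhs at j=4)
  i=4: ✓ (rhs at j=4)
  i=5: ✗ (lhs fails at k=5 before rhs at j=7)
  i=6: ✗ (lhs fails at k=6 before rhs at j=7)
  i=7: ✓ (rhs at j=7)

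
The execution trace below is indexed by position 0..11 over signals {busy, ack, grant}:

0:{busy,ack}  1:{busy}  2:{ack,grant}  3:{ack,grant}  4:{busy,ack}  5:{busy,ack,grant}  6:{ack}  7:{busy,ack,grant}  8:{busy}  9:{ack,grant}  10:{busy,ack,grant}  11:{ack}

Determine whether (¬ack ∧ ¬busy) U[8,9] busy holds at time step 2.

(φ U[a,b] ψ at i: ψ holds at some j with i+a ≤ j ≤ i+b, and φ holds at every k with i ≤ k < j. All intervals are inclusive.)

Need some j in [10,11] with busy, and (¬ack ∧ ¬busy) at every k in [2,j-1].
  j=10: busy holds, but (¬ack ∧ ¬busy) fails at k=2 → not this j.
  j=11: busy false.
No j in the window works → until fails.

False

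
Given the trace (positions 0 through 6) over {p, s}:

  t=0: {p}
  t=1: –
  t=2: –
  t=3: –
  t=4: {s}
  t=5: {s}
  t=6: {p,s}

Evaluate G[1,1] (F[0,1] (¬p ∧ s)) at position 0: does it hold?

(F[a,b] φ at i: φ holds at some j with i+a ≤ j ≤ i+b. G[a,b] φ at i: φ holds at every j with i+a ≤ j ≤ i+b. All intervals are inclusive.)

Check F[0,1] (¬p ∧ s) at every j in [1,1]:
  j=1: fails (none in [1,2])
Fails at j=1 → formula fails.

False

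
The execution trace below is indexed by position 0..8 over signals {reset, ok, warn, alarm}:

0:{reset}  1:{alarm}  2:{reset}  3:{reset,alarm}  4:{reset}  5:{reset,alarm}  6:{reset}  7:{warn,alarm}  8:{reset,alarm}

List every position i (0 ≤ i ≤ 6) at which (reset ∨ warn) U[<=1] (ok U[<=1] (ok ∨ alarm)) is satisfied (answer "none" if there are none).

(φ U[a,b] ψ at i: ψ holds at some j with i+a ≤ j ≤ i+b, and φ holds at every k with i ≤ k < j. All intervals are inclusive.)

Evaluate at each i in [0,6]:
  i=0: ✓ (rhs at j=1; lhs holds on [0,0])
  i=1: ✓ (rhs at j=1)
  i=2: ✓ (rhs at j=3; lhs holds on [2,2])
  i=3: ✓ (rhs at j=3)
  i=4: ✓ (rhs at j=5; lhs holds on [4,4])
  i=5: ✓ (rhs at j=5)
  i=6: ✓ (rhs at j=7; lhs holds on [6,6])

0, 1, 2, 3, 4, 5, 6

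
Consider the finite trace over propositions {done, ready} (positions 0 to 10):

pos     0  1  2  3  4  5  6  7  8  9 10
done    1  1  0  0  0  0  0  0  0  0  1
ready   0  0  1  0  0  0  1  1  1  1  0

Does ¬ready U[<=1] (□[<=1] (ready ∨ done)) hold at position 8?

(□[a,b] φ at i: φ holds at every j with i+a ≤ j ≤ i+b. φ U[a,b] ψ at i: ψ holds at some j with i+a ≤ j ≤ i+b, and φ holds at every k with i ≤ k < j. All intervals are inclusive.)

Yes

Need some j in [8,9] with □[<=1] (ready ∨ done), and ¬ready at every k in [8,j-1].
  j=8: □[<=1] (ready ∨ done) holds; no prefix to check → satisfied.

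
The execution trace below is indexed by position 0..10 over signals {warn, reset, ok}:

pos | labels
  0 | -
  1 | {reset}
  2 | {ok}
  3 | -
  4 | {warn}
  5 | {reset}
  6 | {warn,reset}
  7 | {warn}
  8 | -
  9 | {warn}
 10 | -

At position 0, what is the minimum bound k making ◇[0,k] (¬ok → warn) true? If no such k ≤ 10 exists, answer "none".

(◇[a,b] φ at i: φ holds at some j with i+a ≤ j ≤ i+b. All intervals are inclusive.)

Scan j = 0,1,… for (¬ok → warn):
  j=0: fails
  j=1: fails
  j=2: holds
First hit at j=2, so smallest k = 2-0 = 2.

2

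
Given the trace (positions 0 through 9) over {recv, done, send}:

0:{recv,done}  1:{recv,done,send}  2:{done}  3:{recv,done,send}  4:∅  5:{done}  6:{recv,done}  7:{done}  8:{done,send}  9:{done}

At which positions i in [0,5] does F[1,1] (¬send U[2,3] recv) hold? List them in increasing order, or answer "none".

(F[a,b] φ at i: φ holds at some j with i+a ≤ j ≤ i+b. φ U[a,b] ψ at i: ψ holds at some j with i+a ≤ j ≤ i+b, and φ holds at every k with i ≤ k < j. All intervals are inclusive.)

Evaluate at each i in [0,5]:
  i=0: ✗ (none in [1,1])
  i=1: ✗ (none in [2,2])
  i=2: ✗ (none in [3,3])
  i=3: ✓ (witness j=4)
  i=4: ✗ (none in [5,5])
  i=5: ✗ (none in [6,6])

3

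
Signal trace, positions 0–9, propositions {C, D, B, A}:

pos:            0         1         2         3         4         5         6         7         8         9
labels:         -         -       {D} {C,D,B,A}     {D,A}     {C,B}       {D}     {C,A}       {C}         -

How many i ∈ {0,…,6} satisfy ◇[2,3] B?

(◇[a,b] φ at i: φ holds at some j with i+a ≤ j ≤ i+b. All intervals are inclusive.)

Evaluate at each i in [0,6]:
  i=0: ✓ (witness j=3)
  i=1: ✓ (witness j=3)
  i=2: ✓ (witness j=5)
  i=3: ✓ (witness j=5)
  i=4: ✗ (none in [6,7])
  i=5: ✗ (none in [7,8])
  i=6: ✗ (none in [8,9])
Positions where it holds: {0, 1, 2, 3} → 4.

4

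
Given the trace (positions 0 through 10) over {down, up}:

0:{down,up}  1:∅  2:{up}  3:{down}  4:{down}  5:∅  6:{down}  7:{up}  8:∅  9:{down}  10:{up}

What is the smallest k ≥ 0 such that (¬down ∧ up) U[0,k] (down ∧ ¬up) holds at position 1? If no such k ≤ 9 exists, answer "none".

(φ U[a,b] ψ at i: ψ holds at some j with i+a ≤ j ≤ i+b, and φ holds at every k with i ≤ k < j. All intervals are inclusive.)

none

Need earliest j ≥ 1 with (down ∧ ¬up), and (¬down ∧ up) at every k in [1,j-1].
  j=1: rhs fails.
  j=2: rhs fails.
  j=3: rhs holds but lhs fails at k=1.
  j=4: rhs holds but lhs fails at k=1.
  j=5: rhs fails.
  j=6: rhs holds but lhs fails at k=1.
  j=7: rhs fails.
  j=8: rhs fails.
  j=9: rhs holds but lhs fails at k=1.
  j=10: rhs fails.
No witness within the range → none.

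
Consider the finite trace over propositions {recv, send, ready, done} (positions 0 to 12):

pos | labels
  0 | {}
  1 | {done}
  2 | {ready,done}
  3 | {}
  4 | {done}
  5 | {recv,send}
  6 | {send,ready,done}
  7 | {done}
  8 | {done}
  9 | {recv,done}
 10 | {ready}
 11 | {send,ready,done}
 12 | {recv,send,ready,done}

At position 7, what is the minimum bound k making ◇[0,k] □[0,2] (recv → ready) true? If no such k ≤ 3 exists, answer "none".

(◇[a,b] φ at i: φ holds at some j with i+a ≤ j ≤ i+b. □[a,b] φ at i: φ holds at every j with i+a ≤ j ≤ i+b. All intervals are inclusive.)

Scan j = 7,8,… for □[0,2] (recv → ready):
  j=7: fails
  j=8: fails
  j=9: fails
  j=10: holds
First hit at j=10, so smallest k = 10-7 = 3.

3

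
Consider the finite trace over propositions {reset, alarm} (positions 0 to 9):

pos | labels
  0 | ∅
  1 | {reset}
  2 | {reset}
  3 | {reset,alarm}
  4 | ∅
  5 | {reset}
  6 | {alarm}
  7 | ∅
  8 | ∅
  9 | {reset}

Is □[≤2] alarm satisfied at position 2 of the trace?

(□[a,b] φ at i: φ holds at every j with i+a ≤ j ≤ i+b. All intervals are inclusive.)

No

Check alarm at every j in [2,4]:
  j=2: false
  j=3: true
  j=4: false
Fails at j=2 → formula fails.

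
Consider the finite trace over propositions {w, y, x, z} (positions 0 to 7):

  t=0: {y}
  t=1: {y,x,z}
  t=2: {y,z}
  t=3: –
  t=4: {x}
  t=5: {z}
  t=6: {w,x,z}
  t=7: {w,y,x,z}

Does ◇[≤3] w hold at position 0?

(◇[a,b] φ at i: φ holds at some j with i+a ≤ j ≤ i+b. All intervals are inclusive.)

Does not hold

Check w at each j in [0,3]:
  j=0: false
  j=1: false
  j=2: false
  j=3: false
No position in the window satisfies it → formula fails.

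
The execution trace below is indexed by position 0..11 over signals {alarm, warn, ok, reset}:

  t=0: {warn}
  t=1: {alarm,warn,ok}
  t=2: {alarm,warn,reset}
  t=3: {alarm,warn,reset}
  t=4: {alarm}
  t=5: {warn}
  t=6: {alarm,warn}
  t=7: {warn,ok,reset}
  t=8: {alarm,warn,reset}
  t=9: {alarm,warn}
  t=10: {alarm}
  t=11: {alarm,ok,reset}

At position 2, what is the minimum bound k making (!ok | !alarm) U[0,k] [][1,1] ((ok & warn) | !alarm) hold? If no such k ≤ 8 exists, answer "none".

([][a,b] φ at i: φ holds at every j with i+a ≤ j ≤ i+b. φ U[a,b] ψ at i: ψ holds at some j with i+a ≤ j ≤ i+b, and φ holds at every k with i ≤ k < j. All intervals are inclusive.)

Need earliest j ≥ 2 with [][1,1] ((ok & warn) | !alarm), and (!ok | !alarm) at every k in [2,j-1].
  j=2: rhs fails.
  j=3: rhs fails.
  j=4: rhs holds; lhs holds on [2,3]. k = 2.

2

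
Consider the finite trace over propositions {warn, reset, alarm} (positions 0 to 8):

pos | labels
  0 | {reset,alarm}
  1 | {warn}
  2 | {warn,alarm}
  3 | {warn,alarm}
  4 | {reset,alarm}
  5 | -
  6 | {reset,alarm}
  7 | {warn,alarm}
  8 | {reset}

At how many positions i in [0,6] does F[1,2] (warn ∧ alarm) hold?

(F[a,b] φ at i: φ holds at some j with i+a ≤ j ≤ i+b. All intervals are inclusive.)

5

Evaluate at each i in [0,6]:
  i=0: ✓ (witness j=2)
  i=1: ✓ (witness j=2)
  i=2: ✓ (witness j=3)
  i=3: ✗ (none in [4,5])
  i=4: ✗ (none in [5,6])
  i=5: ✓ (witness j=7)
  i=6: ✓ (witness j=7)
Positions where it holds: {0, 1, 2, 5, 6} → 5.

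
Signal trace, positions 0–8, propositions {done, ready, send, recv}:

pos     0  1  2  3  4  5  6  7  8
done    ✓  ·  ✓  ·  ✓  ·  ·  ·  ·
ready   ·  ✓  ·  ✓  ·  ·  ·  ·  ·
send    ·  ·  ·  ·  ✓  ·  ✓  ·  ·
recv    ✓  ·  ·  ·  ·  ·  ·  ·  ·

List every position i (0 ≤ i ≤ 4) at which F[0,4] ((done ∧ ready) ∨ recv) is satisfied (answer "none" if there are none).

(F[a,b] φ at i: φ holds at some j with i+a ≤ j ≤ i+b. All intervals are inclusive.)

Evaluate at each i in [0,4]:
  i=0: ✓ (witness j=0)
  i=1: ✗ (none in [1,5])
  i=2: ✗ (none in [2,6])
  i=3: ✗ (none in [3,7])
  i=4: ✗ (none in [4,8])

0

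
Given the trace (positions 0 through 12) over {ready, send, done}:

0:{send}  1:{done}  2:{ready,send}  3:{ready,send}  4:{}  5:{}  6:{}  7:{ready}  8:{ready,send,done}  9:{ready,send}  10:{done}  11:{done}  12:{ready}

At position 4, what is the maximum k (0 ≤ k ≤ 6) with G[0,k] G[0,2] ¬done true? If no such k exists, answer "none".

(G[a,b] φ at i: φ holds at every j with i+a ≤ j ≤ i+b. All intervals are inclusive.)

1

G[0,2] ¬done must hold from j=4 onward; find where it first fails.
  j=4: holds
  j=5: holds
  j=6: fails
Holds on [4,5], so largest k = 1.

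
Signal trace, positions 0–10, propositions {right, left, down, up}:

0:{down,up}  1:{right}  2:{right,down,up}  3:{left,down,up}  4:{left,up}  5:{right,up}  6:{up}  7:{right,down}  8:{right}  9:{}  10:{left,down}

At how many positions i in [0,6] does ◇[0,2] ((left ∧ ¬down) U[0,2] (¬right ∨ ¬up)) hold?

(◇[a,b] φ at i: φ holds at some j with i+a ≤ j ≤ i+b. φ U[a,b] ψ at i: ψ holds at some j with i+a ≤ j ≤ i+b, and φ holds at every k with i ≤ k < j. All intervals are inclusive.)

Evaluate at each i in [0,6]:
  i=0: ✓ (witness j=0)
  i=1: ✓ (witness j=1)
  i=2: ✓ (witness j=3)
  i=3: ✓ (witness j=3)
  i=4: ✓ (witness j=4)
  i=5: ✓ (witness j=6)
  i=6: ✓ (witness j=6)
Positions where it holds: {0, 1, 2, 3, 4, 5, 6} → 7.

7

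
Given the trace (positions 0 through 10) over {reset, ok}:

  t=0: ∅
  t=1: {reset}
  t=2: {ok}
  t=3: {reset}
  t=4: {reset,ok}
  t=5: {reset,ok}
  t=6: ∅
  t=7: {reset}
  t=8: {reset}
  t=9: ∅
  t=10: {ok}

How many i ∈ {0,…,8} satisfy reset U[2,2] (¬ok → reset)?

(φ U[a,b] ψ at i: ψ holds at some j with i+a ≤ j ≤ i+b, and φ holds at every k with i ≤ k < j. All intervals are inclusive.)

Evaluate at each i in [0,8]:
  i=0: ✗ (lhs fails at k=0 before rhs at j=2)
  i=1: ✗ (lhs fails at k=2 before rhs at j=3)
  i=2: ✗ (lhs fails at k=2 before rhs at j=4)
  i=3: ✓ (rhs at j=5; lhs holds on [3,4])
  i=4: ✗ (no rhs in [6,6])
  i=5: ✗ (lhs fails at k=6 before rhs at j=7)
  i=6: ✗ (lhs fails at k=6 before rhs at j=8)
  i=7: ✗ (no rhs in [9,9])
  i=8: ✗ (lhs fails at k=9 before rhs at j=10)
Positions where it holds: {3} → 1.

1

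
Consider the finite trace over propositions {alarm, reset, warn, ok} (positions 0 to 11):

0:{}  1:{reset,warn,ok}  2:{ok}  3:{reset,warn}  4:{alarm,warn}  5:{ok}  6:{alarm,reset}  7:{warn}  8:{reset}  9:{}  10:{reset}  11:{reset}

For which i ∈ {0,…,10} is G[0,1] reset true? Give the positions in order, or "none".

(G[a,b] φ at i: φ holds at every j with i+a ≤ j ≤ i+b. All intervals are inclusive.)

Evaluate at each i in [0,10]:
  i=0: ✗ (fails at j=0)
  i=1: ✗ (fails at j=2)
  i=2: ✗ (fails at j=2)
  i=3: ✗ (fails at j=4)
  i=4: ✗ (fails at j=4)
  i=5: ✗ (fails at j=5)
  i=6: ✗ (fails at j=7)
  i=7: ✗ (fails at j=7)
  i=8: ✗ (fails at j=9)
  i=9: ✗ (fails at j=9)
  i=10: ✓ (all of [10,11])

10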